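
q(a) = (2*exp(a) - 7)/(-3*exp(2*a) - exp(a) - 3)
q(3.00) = -0.03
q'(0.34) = -0.79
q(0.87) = 0.10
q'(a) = (2*exp(a) - 7)*(6*exp(2*a) + exp(a))/(-3*exp(2*a) - exp(a) - 3)^2 + 2*exp(a)/(-3*exp(2*a) - exp(a) - 3)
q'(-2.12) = -0.22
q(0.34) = 0.41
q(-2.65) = 2.22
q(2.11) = -0.04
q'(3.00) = 0.02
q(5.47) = -0.00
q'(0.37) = -0.77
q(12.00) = 0.00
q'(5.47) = 0.00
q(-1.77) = 2.04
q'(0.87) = -0.37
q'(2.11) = 0.01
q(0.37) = 0.38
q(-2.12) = 2.14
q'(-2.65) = -0.12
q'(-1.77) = -0.32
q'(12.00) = 0.00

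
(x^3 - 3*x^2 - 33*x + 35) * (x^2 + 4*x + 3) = x^5 + x^4 - 42*x^3 - 106*x^2 + 41*x + 105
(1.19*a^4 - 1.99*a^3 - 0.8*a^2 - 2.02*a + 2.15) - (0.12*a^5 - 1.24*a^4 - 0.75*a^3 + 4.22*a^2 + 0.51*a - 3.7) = -0.12*a^5 + 2.43*a^4 - 1.24*a^3 - 5.02*a^2 - 2.53*a + 5.85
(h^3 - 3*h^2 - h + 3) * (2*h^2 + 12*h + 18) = 2*h^5 + 6*h^4 - 20*h^3 - 60*h^2 + 18*h + 54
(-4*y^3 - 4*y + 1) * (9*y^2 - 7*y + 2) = -36*y^5 + 28*y^4 - 44*y^3 + 37*y^2 - 15*y + 2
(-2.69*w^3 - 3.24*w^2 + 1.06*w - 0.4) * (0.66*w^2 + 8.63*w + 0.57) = -1.7754*w^5 - 25.3531*w^4 - 28.7949*w^3 + 7.037*w^2 - 2.8478*w - 0.228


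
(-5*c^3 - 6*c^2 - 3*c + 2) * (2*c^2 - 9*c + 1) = -10*c^5 + 33*c^4 + 43*c^3 + 25*c^2 - 21*c + 2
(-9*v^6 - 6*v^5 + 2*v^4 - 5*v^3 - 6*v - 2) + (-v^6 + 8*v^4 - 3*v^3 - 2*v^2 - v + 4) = -10*v^6 - 6*v^5 + 10*v^4 - 8*v^3 - 2*v^2 - 7*v + 2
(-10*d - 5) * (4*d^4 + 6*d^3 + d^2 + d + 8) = -40*d^5 - 80*d^4 - 40*d^3 - 15*d^2 - 85*d - 40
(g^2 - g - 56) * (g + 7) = g^3 + 6*g^2 - 63*g - 392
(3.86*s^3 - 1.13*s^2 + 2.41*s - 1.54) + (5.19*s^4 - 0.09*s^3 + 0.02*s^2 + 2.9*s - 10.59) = 5.19*s^4 + 3.77*s^3 - 1.11*s^2 + 5.31*s - 12.13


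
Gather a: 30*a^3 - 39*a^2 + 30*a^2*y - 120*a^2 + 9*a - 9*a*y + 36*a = 30*a^3 + a^2*(30*y - 159) + a*(45 - 9*y)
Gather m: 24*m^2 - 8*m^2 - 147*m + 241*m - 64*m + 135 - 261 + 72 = 16*m^2 + 30*m - 54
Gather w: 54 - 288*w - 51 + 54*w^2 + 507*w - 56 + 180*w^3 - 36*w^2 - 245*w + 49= 180*w^3 + 18*w^2 - 26*w - 4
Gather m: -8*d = -8*d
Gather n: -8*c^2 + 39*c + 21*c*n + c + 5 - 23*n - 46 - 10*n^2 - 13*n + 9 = -8*c^2 + 40*c - 10*n^2 + n*(21*c - 36) - 32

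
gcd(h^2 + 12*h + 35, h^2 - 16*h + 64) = 1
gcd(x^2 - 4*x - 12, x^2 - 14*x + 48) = x - 6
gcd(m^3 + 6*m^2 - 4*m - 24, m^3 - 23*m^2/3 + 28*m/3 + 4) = m - 2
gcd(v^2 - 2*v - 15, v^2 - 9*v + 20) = v - 5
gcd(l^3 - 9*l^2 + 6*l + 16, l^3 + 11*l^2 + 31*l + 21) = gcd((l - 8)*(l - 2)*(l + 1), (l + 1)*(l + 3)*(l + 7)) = l + 1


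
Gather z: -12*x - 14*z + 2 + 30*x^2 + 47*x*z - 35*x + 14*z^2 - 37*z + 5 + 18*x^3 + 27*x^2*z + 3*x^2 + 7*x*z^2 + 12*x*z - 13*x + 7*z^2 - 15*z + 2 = 18*x^3 + 33*x^2 - 60*x + z^2*(7*x + 21) + z*(27*x^2 + 59*x - 66) + 9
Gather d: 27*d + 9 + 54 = 27*d + 63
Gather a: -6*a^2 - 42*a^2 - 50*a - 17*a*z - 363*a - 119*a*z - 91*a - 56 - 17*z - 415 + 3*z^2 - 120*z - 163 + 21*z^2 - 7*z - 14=-48*a^2 + a*(-136*z - 504) + 24*z^2 - 144*z - 648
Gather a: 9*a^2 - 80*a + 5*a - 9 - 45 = 9*a^2 - 75*a - 54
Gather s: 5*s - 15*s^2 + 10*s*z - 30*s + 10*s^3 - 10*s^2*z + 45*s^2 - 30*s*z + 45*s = 10*s^3 + s^2*(30 - 10*z) + s*(20 - 20*z)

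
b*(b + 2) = b^2 + 2*b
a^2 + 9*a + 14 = (a + 2)*(a + 7)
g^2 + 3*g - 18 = (g - 3)*(g + 6)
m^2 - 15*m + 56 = (m - 8)*(m - 7)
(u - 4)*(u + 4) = u^2 - 16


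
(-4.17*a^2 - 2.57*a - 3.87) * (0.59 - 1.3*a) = 5.421*a^3 + 0.8807*a^2 + 3.5147*a - 2.2833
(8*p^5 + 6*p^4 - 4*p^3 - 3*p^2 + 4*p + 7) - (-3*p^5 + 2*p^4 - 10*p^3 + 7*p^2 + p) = 11*p^5 + 4*p^4 + 6*p^3 - 10*p^2 + 3*p + 7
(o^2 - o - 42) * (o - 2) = o^3 - 3*o^2 - 40*o + 84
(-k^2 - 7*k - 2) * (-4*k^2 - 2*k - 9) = 4*k^4 + 30*k^3 + 31*k^2 + 67*k + 18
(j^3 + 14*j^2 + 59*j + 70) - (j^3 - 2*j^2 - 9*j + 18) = 16*j^2 + 68*j + 52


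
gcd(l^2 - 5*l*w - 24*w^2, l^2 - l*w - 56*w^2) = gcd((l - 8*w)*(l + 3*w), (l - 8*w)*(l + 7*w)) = -l + 8*w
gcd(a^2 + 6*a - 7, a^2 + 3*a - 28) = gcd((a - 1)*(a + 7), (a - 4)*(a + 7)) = a + 7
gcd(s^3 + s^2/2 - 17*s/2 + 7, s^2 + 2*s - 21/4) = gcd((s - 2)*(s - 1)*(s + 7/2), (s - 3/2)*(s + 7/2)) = s + 7/2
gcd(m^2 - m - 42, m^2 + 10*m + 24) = m + 6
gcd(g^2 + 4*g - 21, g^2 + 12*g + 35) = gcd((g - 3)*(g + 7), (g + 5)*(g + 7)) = g + 7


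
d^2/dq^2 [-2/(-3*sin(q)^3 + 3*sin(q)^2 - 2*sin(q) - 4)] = 2*(-81*sin(q)^6 + 99*sin(q)^5 + 60*sin(q)^4 - 18*sin(q)^3 + 38*sin(q)^2 - 100*sin(q) + 32)/(3*sin(q)^3 - 3*sin(q)^2 + 2*sin(q) + 4)^3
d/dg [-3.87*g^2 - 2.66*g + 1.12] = -7.74*g - 2.66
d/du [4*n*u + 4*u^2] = 4*n + 8*u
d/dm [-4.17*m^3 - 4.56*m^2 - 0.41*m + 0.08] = -12.51*m^2 - 9.12*m - 0.41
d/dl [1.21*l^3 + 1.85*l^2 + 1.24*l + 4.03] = 3.63*l^2 + 3.7*l + 1.24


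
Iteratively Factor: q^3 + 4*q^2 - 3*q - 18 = (q + 3)*(q^2 + q - 6) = (q - 2)*(q + 3)*(q + 3)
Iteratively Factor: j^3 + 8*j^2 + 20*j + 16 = (j + 4)*(j^2 + 4*j + 4) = (j + 2)*(j + 4)*(j + 2)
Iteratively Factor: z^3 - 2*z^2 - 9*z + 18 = (z - 3)*(z^2 + z - 6) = (z - 3)*(z + 3)*(z - 2)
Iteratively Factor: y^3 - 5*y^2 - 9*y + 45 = (y - 5)*(y^2 - 9) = (y - 5)*(y + 3)*(y - 3)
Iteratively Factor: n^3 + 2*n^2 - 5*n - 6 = (n + 1)*(n^2 + n - 6) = (n + 1)*(n + 3)*(n - 2)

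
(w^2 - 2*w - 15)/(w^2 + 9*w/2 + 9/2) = 2*(w - 5)/(2*w + 3)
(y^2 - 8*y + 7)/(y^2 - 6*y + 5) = (y - 7)/(y - 5)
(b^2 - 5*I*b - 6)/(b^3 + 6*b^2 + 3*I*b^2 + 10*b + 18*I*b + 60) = (b - 3*I)/(b^2 + b*(6 + 5*I) + 30*I)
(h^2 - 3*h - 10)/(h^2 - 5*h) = (h + 2)/h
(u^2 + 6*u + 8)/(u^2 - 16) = (u + 2)/(u - 4)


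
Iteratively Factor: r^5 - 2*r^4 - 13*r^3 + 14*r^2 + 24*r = (r - 2)*(r^4 - 13*r^2 - 12*r) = (r - 4)*(r - 2)*(r^3 + 4*r^2 + 3*r) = (r - 4)*(r - 2)*(r + 1)*(r^2 + 3*r) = (r - 4)*(r - 2)*(r + 1)*(r + 3)*(r)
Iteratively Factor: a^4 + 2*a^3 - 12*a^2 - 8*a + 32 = (a + 2)*(a^3 - 12*a + 16) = (a - 2)*(a + 2)*(a^2 + 2*a - 8) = (a - 2)*(a + 2)*(a + 4)*(a - 2)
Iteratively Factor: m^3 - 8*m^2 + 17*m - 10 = (m - 5)*(m^2 - 3*m + 2) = (m - 5)*(m - 1)*(m - 2)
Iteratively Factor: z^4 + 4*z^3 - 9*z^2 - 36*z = (z + 4)*(z^3 - 9*z) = (z + 3)*(z + 4)*(z^2 - 3*z) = (z - 3)*(z + 3)*(z + 4)*(z)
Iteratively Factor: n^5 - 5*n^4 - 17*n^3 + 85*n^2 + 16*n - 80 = (n - 5)*(n^4 - 17*n^2 + 16) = (n - 5)*(n + 1)*(n^3 - n^2 - 16*n + 16) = (n - 5)*(n - 1)*(n + 1)*(n^2 - 16) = (n - 5)*(n - 4)*(n - 1)*(n + 1)*(n + 4)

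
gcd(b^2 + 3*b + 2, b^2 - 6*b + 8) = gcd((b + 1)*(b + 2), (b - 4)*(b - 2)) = 1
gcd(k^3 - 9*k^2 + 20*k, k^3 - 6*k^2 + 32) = k - 4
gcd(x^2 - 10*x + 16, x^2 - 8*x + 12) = x - 2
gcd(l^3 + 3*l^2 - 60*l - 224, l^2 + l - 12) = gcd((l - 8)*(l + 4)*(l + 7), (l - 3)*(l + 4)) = l + 4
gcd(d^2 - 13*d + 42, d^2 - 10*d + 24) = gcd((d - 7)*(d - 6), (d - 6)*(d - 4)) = d - 6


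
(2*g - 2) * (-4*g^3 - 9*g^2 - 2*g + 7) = -8*g^4 - 10*g^3 + 14*g^2 + 18*g - 14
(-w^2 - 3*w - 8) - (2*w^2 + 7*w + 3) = -3*w^2 - 10*w - 11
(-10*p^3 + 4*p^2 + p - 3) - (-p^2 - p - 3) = -10*p^3 + 5*p^2 + 2*p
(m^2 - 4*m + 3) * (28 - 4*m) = -4*m^3 + 44*m^2 - 124*m + 84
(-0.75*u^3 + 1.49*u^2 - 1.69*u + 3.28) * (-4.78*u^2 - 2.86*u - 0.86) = 3.585*u^5 - 4.9772*u^4 + 4.4618*u^3 - 12.1264*u^2 - 7.9274*u - 2.8208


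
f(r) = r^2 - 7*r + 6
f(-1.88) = 22.69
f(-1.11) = 15.00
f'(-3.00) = -13.00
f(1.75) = -3.19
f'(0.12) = -6.76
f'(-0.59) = -8.18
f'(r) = 2*r - 7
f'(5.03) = 3.06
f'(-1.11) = -9.22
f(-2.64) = 31.45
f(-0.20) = 7.44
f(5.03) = -3.91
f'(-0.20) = -7.40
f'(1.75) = -3.50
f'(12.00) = 17.00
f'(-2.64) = -12.28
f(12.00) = 66.00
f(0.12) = 5.17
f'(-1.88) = -10.76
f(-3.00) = 36.00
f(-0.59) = 10.48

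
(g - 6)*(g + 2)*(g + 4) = g^3 - 28*g - 48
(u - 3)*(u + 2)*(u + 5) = u^3 + 4*u^2 - 11*u - 30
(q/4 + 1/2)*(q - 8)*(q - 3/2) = q^3/4 - 15*q^2/8 - 7*q/4 + 6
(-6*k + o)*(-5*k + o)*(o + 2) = 30*k^2*o + 60*k^2 - 11*k*o^2 - 22*k*o + o^3 + 2*o^2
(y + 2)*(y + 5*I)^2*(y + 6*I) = y^4 + 2*y^3 + 16*I*y^3 - 85*y^2 + 32*I*y^2 - 170*y - 150*I*y - 300*I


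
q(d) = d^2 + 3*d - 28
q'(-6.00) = -9.00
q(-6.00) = -10.00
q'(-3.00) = -3.00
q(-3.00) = -28.00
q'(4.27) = 11.54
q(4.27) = 3.04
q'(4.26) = 11.52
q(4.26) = 2.93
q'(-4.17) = -5.34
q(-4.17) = -23.12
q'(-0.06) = 2.88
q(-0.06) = -28.18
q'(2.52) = 8.04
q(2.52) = -14.09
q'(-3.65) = -4.30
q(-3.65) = -25.63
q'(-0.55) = 1.90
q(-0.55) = -29.35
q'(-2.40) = -1.80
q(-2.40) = -29.44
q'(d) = 2*d + 3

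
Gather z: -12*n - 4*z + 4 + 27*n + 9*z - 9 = 15*n + 5*z - 5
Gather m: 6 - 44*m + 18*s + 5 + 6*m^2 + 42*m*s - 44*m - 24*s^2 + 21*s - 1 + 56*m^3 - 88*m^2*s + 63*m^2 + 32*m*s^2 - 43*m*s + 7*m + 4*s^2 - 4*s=56*m^3 + m^2*(69 - 88*s) + m*(32*s^2 - s - 81) - 20*s^2 + 35*s + 10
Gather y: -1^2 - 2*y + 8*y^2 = 8*y^2 - 2*y - 1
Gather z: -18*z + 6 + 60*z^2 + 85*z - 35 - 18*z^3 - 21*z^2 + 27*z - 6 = -18*z^3 + 39*z^2 + 94*z - 35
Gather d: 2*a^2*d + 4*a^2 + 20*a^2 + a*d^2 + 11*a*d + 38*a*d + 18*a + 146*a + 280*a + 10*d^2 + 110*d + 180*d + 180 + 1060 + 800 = 24*a^2 + 444*a + d^2*(a + 10) + d*(2*a^2 + 49*a + 290) + 2040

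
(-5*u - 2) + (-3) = -5*u - 5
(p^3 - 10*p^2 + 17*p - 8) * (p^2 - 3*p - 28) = p^5 - 13*p^4 + 19*p^3 + 221*p^2 - 452*p + 224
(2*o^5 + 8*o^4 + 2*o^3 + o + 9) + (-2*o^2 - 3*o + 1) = 2*o^5 + 8*o^4 + 2*o^3 - 2*o^2 - 2*o + 10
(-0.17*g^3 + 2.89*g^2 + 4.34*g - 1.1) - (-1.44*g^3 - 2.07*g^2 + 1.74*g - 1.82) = 1.27*g^3 + 4.96*g^2 + 2.6*g + 0.72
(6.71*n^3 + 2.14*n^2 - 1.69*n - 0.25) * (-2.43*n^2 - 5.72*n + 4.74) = -16.3053*n^5 - 43.5814*n^4 + 23.6713*n^3 + 20.4179*n^2 - 6.5806*n - 1.185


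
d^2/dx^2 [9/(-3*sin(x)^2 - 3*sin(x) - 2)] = 27*(12*sin(x)^4 + 9*sin(x)^3 - 23*sin(x)^2 - 20*sin(x) - 2)/(3*sin(x)^2 + 3*sin(x) + 2)^3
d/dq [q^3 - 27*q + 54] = 3*q^2 - 27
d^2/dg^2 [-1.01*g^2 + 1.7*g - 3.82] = -2.02000000000000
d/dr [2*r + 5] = 2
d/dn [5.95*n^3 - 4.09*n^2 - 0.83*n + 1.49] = 17.85*n^2 - 8.18*n - 0.83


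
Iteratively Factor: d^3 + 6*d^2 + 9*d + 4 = (d + 1)*(d^2 + 5*d + 4) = (d + 1)^2*(d + 4)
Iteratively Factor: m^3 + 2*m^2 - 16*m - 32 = (m + 4)*(m^2 - 2*m - 8) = (m + 2)*(m + 4)*(m - 4)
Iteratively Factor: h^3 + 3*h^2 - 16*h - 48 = (h + 4)*(h^2 - h - 12) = (h + 3)*(h + 4)*(h - 4)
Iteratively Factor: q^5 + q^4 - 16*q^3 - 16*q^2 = (q + 1)*(q^4 - 16*q^2) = q*(q + 1)*(q^3 - 16*q) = q^2*(q + 1)*(q^2 - 16) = q^2*(q + 1)*(q + 4)*(q - 4)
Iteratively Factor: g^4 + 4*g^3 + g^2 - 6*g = (g)*(g^3 + 4*g^2 + g - 6) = g*(g + 2)*(g^2 + 2*g - 3) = g*(g + 2)*(g + 3)*(g - 1)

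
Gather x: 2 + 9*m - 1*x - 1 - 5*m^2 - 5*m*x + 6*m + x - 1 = -5*m^2 - 5*m*x + 15*m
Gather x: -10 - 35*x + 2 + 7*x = -28*x - 8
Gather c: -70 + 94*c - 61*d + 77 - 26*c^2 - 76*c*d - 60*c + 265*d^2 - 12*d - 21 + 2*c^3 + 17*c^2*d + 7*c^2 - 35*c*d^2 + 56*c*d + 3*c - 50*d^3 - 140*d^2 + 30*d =2*c^3 + c^2*(17*d - 19) + c*(-35*d^2 - 20*d + 37) - 50*d^3 + 125*d^2 - 43*d - 14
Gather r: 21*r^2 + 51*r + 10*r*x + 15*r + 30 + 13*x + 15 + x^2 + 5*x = 21*r^2 + r*(10*x + 66) + x^2 + 18*x + 45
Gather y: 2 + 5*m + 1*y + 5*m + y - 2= 10*m + 2*y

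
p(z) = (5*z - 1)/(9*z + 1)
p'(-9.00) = 0.00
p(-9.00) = 0.58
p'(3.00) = 0.02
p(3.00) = 0.50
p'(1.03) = 0.13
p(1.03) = 0.40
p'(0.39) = 0.69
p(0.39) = 0.21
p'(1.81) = 0.05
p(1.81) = 0.47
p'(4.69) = 0.01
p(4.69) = 0.52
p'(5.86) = 0.00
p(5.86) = 0.53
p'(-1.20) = 0.15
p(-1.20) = 0.71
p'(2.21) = 0.03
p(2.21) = 0.48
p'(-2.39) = 0.03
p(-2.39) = 0.63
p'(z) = -9*(5*z - 1)/(9*z + 1)^2 + 5/(9*z + 1)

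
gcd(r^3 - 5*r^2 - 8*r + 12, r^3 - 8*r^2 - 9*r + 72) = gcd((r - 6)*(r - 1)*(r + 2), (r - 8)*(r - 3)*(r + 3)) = 1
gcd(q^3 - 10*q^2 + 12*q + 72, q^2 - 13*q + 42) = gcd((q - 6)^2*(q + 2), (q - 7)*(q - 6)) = q - 6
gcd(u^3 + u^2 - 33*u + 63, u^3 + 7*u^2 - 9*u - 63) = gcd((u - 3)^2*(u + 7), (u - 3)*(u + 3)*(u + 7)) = u^2 + 4*u - 21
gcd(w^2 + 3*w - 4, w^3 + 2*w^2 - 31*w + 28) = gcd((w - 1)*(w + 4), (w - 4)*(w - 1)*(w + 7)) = w - 1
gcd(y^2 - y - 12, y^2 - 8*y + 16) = y - 4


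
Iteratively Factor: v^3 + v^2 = (v)*(v^2 + v) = v*(v + 1)*(v)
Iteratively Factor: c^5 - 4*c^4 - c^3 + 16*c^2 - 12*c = (c - 1)*(c^4 - 3*c^3 - 4*c^2 + 12*c) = (c - 2)*(c - 1)*(c^3 - c^2 - 6*c) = (c - 2)*(c - 1)*(c + 2)*(c^2 - 3*c) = c*(c - 2)*(c - 1)*(c + 2)*(c - 3)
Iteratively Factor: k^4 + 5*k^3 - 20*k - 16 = (k + 4)*(k^3 + k^2 - 4*k - 4) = (k + 2)*(k + 4)*(k^2 - k - 2) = (k - 2)*(k + 2)*(k + 4)*(k + 1)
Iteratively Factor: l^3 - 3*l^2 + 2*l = (l)*(l^2 - 3*l + 2) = l*(l - 1)*(l - 2)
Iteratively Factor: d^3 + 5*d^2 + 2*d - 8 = (d + 4)*(d^2 + d - 2) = (d - 1)*(d + 4)*(d + 2)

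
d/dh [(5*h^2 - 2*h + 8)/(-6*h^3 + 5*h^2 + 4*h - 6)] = 2*(15*h^4 - 12*h^3 + 87*h^2 - 70*h - 10)/(36*h^6 - 60*h^5 - 23*h^4 + 112*h^3 - 44*h^2 - 48*h + 36)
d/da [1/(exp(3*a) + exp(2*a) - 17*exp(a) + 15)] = (-3*exp(2*a) - 2*exp(a) + 17)*exp(a)/(exp(3*a) + exp(2*a) - 17*exp(a) + 15)^2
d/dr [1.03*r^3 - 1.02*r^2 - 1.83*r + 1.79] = 3.09*r^2 - 2.04*r - 1.83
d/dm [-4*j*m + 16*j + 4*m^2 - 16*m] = -4*j + 8*m - 16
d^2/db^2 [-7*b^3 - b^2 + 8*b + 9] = -42*b - 2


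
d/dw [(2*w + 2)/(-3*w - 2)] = 2/(3*w + 2)^2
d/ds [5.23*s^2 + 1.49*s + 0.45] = 10.46*s + 1.49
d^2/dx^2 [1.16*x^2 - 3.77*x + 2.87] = 2.32000000000000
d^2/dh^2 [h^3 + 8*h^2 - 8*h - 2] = 6*h + 16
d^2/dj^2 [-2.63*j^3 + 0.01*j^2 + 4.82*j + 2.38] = 0.02 - 15.78*j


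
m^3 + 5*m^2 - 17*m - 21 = (m - 3)*(m + 1)*(m + 7)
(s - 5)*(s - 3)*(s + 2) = s^3 - 6*s^2 - s + 30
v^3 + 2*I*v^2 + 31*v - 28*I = (v - 4*I)*(v - I)*(v + 7*I)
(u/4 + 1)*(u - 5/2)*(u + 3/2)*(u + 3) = u^4/4 + 3*u^3/2 + 5*u^2/16 - 153*u/16 - 45/4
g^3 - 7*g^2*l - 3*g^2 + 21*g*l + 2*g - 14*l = (g - 2)*(g - 1)*(g - 7*l)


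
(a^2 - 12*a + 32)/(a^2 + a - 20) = (a - 8)/(a + 5)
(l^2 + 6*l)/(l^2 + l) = (l + 6)/(l + 1)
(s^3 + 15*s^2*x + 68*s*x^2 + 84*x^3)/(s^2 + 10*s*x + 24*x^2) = (s^2 + 9*s*x + 14*x^2)/(s + 4*x)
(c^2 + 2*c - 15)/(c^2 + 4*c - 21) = (c + 5)/(c + 7)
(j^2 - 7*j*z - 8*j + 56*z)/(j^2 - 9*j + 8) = (j - 7*z)/(j - 1)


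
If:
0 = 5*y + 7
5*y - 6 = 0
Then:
No Solution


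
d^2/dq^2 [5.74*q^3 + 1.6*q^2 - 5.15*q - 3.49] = 34.44*q + 3.2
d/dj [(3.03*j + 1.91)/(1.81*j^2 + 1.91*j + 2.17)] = (-5.4843*j^2 - 6.9142*j + 2.927)/(3.2761*j^4 + 6.9142*j^3 + 11.5035*j^2 + 8.2894*j + 4.7089)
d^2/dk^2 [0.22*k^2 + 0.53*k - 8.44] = 0.440000000000000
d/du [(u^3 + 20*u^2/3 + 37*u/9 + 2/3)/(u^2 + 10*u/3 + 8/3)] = (27*u^4 + 180*u^3 + 705*u^2 + 924*u + 236)/(3*(9*u^4 + 60*u^3 + 148*u^2 + 160*u + 64))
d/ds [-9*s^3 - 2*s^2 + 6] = s*(-27*s - 4)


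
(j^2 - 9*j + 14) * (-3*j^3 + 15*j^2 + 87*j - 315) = -3*j^5 + 42*j^4 - 90*j^3 - 888*j^2 + 4053*j - 4410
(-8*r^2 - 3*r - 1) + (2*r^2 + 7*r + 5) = -6*r^2 + 4*r + 4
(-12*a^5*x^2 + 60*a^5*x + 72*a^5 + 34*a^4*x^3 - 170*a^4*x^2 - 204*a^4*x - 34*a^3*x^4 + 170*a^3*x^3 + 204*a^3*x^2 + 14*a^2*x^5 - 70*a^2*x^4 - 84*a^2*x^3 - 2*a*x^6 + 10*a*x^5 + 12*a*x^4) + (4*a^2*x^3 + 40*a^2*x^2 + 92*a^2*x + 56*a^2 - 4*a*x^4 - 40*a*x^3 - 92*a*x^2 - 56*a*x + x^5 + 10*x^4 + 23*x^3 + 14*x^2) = -12*a^5*x^2 + 60*a^5*x + 72*a^5 + 34*a^4*x^3 - 170*a^4*x^2 - 204*a^4*x - 34*a^3*x^4 + 170*a^3*x^3 + 204*a^3*x^2 + 14*a^2*x^5 - 70*a^2*x^4 - 80*a^2*x^3 + 40*a^2*x^2 + 92*a^2*x + 56*a^2 - 2*a*x^6 + 10*a*x^5 + 8*a*x^4 - 40*a*x^3 - 92*a*x^2 - 56*a*x + x^5 + 10*x^4 + 23*x^3 + 14*x^2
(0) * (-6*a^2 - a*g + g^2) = 0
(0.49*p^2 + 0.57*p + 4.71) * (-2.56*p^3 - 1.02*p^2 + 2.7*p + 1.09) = -1.2544*p^5 - 1.959*p^4 - 11.316*p^3 - 2.7311*p^2 + 13.3383*p + 5.1339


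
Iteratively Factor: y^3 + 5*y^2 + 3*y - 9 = (y + 3)*(y^2 + 2*y - 3) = (y + 3)^2*(y - 1)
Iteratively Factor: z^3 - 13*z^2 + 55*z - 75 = (z - 3)*(z^2 - 10*z + 25) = (z - 5)*(z - 3)*(z - 5)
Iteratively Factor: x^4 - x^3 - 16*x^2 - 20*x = (x + 2)*(x^3 - 3*x^2 - 10*x) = (x + 2)^2*(x^2 - 5*x) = x*(x + 2)^2*(x - 5)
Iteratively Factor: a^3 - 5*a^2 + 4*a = (a - 4)*(a^2 - a) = a*(a - 4)*(a - 1)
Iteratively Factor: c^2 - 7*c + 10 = (c - 2)*(c - 5)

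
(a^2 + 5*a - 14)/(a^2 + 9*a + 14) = (a - 2)/(a + 2)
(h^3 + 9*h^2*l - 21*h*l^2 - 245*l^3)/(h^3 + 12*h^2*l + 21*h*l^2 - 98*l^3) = (h - 5*l)/(h - 2*l)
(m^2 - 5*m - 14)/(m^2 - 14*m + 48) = (m^2 - 5*m - 14)/(m^2 - 14*m + 48)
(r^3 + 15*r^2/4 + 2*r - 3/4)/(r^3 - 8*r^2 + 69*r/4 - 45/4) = (4*r^3 + 15*r^2 + 8*r - 3)/(4*r^3 - 32*r^2 + 69*r - 45)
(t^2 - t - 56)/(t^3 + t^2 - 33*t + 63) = (t - 8)/(t^2 - 6*t + 9)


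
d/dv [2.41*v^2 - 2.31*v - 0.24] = 4.82*v - 2.31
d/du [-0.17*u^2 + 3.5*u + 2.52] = 3.5 - 0.34*u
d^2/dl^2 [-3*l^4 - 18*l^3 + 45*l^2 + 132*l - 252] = -36*l^2 - 108*l + 90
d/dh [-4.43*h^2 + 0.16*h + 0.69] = 0.16 - 8.86*h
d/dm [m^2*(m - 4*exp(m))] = m*(-4*m*exp(m) + 3*m - 8*exp(m))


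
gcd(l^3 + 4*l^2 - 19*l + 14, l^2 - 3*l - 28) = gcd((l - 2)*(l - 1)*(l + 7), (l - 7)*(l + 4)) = 1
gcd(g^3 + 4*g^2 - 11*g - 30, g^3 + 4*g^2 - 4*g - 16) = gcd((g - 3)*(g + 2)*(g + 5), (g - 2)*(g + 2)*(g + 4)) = g + 2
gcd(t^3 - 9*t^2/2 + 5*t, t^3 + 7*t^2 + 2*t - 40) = t - 2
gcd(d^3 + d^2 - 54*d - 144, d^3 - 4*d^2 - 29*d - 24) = d^2 - 5*d - 24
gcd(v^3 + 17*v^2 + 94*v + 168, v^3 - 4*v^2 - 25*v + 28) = v + 4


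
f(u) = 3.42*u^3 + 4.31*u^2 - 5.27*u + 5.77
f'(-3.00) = 61.21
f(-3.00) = -31.97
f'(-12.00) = 1368.73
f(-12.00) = -5220.11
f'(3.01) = 113.63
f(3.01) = 122.22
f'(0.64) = 4.45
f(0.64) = 5.06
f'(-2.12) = 22.57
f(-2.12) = 3.73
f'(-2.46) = 35.61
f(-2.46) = -6.10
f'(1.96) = 51.04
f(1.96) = 37.75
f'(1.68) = 38.17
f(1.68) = 25.30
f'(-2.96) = 59.11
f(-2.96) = -29.56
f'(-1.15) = -1.61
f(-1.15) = 12.33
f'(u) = 10.26*u^2 + 8.62*u - 5.27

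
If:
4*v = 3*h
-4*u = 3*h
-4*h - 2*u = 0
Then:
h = 0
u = 0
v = 0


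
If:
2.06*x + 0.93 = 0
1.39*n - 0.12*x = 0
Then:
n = -0.04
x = -0.45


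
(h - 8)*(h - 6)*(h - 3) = h^3 - 17*h^2 + 90*h - 144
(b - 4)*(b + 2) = b^2 - 2*b - 8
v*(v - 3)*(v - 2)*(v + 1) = v^4 - 4*v^3 + v^2 + 6*v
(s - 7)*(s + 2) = s^2 - 5*s - 14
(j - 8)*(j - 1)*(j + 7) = j^3 - 2*j^2 - 55*j + 56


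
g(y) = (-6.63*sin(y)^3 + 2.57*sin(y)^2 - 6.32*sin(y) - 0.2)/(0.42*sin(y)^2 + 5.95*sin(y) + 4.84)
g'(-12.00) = -0.65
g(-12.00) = -0.48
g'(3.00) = 0.85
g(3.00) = -0.19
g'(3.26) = 1.93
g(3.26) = 0.14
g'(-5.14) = -0.49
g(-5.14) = -0.83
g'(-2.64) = 10.36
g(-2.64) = 2.01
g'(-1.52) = -6.17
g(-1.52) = -22.36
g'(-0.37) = -5.58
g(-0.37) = 1.00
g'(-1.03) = -13595.84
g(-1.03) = 236.30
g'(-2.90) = 3.18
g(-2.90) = 0.45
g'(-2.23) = 231.72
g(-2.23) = 24.25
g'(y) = (-0.84*sin(y)*cos(y) - 5.95*cos(y))*(-6.63*sin(y)^3 + 2.57*sin(y)^2 - 6.32*sin(y) - 0.2)/(0.42*sin(y)^2 + 5.95*sin(y) + 4.84)^2 + (-19.89*sin(y)^2*cos(y) + 5.14*sin(y)*cos(y) - 6.32*cos(y))/(0.42*sin(y)^2 + 5.95*sin(y) + 4.84)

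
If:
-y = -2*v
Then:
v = y/2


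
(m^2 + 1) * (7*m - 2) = 7*m^3 - 2*m^2 + 7*m - 2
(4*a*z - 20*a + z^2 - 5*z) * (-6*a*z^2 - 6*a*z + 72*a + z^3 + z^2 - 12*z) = -24*a^2*z^3 + 96*a^2*z^2 + 408*a^2*z - 1440*a^2 - 2*a*z^4 + 8*a*z^3 + 34*a*z^2 - 120*a*z + z^5 - 4*z^4 - 17*z^3 + 60*z^2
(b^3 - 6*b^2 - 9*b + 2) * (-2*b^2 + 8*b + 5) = -2*b^5 + 20*b^4 - 25*b^3 - 106*b^2 - 29*b + 10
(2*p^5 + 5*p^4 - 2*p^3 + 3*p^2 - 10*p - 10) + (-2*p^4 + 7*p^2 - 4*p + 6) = 2*p^5 + 3*p^4 - 2*p^3 + 10*p^2 - 14*p - 4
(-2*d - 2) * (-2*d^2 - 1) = 4*d^3 + 4*d^2 + 2*d + 2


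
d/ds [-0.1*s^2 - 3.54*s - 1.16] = -0.2*s - 3.54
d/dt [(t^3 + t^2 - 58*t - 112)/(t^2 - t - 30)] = (t^4 - 2*t^3 - 33*t^2 + 164*t + 1628)/(t^4 - 2*t^3 - 59*t^2 + 60*t + 900)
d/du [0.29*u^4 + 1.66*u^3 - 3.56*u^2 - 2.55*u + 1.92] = 1.16*u^3 + 4.98*u^2 - 7.12*u - 2.55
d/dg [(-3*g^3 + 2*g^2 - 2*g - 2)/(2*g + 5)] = (-12*g^3 - 41*g^2 + 20*g - 6)/(4*g^2 + 20*g + 25)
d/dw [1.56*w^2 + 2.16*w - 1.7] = 3.12*w + 2.16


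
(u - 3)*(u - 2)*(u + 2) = u^3 - 3*u^2 - 4*u + 12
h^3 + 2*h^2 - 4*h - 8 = (h - 2)*(h + 2)^2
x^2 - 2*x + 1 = (x - 1)^2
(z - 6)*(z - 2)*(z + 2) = z^3 - 6*z^2 - 4*z + 24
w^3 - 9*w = w*(w - 3)*(w + 3)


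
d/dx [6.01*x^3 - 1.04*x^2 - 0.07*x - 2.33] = 18.03*x^2 - 2.08*x - 0.07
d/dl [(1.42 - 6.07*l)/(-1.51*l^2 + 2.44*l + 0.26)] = (-9.1657*l^2 + 4.2884*l - 5.043)/(2.2801*l^4 - 7.3688*l^3 + 5.1684*l^2 + 1.2688*l + 0.0676)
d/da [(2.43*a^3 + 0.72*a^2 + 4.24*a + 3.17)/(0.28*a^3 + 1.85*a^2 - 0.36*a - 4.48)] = (4.2939*a^4 - 4.124*a^3 - 43.4252*a^2 - 18.1802*a - 17.854)/(0.0784*a^6 + 1.036*a^5 + 3.2209*a^4 - 3.8408*a^3 - 16.4464*a^2 + 3.2256*a + 20.0704)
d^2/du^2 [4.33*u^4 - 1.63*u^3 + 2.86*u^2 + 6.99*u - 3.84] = 51.96*u^2 - 9.78*u + 5.72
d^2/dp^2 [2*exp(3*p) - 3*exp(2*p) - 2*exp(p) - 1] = (18*exp(2*p) - 12*exp(p) - 2)*exp(p)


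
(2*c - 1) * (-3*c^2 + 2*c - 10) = -6*c^3 + 7*c^2 - 22*c + 10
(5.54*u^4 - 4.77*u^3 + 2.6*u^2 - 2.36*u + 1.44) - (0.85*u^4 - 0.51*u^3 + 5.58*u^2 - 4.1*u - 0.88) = 4.69*u^4 - 4.26*u^3 - 2.98*u^2 + 1.74*u + 2.32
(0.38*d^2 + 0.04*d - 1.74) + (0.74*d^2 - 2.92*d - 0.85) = 1.12*d^2 - 2.88*d - 2.59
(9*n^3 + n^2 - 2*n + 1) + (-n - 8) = 9*n^3 + n^2 - 3*n - 7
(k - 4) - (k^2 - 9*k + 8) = -k^2 + 10*k - 12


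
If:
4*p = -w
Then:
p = -w/4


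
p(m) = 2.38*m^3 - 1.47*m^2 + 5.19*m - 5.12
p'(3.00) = 60.63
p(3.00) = 61.48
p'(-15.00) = 1655.79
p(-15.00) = -8446.22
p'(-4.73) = 178.84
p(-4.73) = -314.42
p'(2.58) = 45.13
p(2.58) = 39.36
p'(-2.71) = 65.59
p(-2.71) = -77.35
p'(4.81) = 156.24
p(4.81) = 250.69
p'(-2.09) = 42.52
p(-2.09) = -44.12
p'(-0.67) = 10.36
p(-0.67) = -9.97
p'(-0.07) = 5.43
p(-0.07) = -5.49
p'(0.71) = 6.70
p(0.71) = -1.32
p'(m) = 7.14*m^2 - 2.94*m + 5.19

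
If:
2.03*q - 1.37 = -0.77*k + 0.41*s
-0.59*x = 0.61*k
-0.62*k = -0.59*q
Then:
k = -0.967213114754098*x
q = -1.01639344262295*x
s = -6.84886045581767*x - 3.34146341463415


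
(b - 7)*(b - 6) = b^2 - 13*b + 42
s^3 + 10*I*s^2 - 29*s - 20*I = (s + I)*(s + 4*I)*(s + 5*I)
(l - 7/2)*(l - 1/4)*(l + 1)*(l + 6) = l^4 + 13*l^3/4 - 155*l^2/8 - 131*l/8 + 21/4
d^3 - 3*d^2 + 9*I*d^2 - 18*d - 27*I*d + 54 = (d - 3)*(d + 3*I)*(d + 6*I)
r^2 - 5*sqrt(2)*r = r*(r - 5*sqrt(2))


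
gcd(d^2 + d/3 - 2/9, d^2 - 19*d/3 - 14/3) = d + 2/3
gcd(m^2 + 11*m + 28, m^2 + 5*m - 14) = m + 7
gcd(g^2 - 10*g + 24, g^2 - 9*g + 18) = g - 6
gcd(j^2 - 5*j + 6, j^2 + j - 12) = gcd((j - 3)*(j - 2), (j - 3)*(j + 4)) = j - 3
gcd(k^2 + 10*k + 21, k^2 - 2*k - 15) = k + 3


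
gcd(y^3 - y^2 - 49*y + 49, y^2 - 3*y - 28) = y - 7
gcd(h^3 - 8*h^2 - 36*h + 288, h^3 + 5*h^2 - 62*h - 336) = h^2 - 2*h - 48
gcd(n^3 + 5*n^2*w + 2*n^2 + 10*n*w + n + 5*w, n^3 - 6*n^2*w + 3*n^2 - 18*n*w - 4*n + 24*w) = 1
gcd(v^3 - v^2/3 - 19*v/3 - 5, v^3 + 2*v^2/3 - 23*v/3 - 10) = v^2 - 4*v/3 - 5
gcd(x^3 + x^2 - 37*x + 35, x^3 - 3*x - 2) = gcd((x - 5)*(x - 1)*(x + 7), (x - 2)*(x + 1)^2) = 1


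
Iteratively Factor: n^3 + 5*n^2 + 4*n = (n + 1)*(n^2 + 4*n) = (n + 1)*(n + 4)*(n)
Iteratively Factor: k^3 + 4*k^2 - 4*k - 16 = (k + 2)*(k^2 + 2*k - 8) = (k + 2)*(k + 4)*(k - 2)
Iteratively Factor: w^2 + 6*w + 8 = (w + 2)*(w + 4)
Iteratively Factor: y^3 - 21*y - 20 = (y - 5)*(y^2 + 5*y + 4) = (y - 5)*(y + 1)*(y + 4)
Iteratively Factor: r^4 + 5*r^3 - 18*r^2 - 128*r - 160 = (r - 5)*(r^3 + 10*r^2 + 32*r + 32) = (r - 5)*(r + 2)*(r^2 + 8*r + 16) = (r - 5)*(r + 2)*(r + 4)*(r + 4)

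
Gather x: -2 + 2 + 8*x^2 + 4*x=8*x^2 + 4*x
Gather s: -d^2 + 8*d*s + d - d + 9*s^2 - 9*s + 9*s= -d^2 + 8*d*s + 9*s^2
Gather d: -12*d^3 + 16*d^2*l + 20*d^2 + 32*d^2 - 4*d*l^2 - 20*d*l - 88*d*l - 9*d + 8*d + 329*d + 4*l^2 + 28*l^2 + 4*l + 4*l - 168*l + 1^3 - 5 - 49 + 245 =-12*d^3 + d^2*(16*l + 52) + d*(-4*l^2 - 108*l + 328) + 32*l^2 - 160*l + 192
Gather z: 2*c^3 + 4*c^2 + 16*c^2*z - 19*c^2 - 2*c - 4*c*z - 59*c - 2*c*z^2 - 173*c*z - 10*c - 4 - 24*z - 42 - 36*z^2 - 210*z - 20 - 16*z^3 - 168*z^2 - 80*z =2*c^3 - 15*c^2 - 71*c - 16*z^3 + z^2*(-2*c - 204) + z*(16*c^2 - 177*c - 314) - 66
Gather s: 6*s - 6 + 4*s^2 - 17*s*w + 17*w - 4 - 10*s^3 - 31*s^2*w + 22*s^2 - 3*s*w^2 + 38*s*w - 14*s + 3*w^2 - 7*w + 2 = -10*s^3 + s^2*(26 - 31*w) + s*(-3*w^2 + 21*w - 8) + 3*w^2 + 10*w - 8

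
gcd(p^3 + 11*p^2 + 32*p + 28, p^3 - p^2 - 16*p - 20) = p^2 + 4*p + 4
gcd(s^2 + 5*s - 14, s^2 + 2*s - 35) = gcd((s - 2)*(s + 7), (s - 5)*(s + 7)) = s + 7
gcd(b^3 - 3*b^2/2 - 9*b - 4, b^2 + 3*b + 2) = b + 2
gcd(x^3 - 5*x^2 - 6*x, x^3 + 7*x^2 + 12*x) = x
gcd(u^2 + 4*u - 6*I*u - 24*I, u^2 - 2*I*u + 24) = u - 6*I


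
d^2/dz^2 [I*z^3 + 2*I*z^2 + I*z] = I*(6*z + 4)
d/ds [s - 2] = 1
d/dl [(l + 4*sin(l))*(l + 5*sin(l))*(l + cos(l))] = -(l + 4*sin(l))*(l + 5*sin(l))*(sin(l) - 1) + (l + 4*sin(l))*(l + cos(l))*(5*cos(l) + 1) + (l + 5*sin(l))*(l + cos(l))*(4*cos(l) + 1)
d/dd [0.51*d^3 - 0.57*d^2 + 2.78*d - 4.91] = 1.53*d^2 - 1.14*d + 2.78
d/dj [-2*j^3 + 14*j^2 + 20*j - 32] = -6*j^2 + 28*j + 20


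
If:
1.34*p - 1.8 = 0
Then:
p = 1.34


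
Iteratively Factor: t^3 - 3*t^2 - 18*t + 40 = (t + 4)*(t^2 - 7*t + 10) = (t - 2)*(t + 4)*(t - 5)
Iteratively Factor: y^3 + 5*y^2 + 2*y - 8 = (y + 2)*(y^2 + 3*y - 4) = (y + 2)*(y + 4)*(y - 1)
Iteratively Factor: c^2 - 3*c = (c - 3)*(c)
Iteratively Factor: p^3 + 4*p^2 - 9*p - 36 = (p + 3)*(p^2 + p - 12) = (p - 3)*(p + 3)*(p + 4)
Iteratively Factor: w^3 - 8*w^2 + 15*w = (w - 3)*(w^2 - 5*w) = w*(w - 3)*(w - 5)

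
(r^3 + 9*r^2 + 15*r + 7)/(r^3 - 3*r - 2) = (r + 7)/(r - 2)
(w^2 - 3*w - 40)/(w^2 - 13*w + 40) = (w + 5)/(w - 5)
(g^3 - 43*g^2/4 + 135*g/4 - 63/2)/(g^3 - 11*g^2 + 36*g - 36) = (g - 7/4)/(g - 2)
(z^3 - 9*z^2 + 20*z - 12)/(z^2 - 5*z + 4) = (z^2 - 8*z + 12)/(z - 4)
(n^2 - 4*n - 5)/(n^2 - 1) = (n - 5)/(n - 1)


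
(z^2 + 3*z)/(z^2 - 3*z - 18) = z/(z - 6)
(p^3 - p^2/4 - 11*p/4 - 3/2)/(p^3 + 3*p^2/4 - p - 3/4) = (p - 2)/(p - 1)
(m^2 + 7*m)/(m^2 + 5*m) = (m + 7)/(m + 5)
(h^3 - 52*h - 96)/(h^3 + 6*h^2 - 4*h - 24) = (h - 8)/(h - 2)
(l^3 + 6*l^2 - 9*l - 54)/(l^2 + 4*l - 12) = (l^2 - 9)/(l - 2)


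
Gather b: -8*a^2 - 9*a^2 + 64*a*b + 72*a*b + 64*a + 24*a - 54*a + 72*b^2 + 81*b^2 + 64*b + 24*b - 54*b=-17*a^2 + 34*a + 153*b^2 + b*(136*a + 34)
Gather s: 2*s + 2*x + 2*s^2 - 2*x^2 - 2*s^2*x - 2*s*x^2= s^2*(2 - 2*x) + s*(2 - 2*x^2) - 2*x^2 + 2*x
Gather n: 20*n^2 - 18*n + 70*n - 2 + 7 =20*n^2 + 52*n + 5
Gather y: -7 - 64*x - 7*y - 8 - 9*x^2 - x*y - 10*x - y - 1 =-9*x^2 - 74*x + y*(-x - 8) - 16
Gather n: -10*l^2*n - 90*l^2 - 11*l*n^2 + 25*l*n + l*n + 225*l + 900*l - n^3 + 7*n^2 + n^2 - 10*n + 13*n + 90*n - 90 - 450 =-90*l^2 + 1125*l - n^3 + n^2*(8 - 11*l) + n*(-10*l^2 + 26*l + 93) - 540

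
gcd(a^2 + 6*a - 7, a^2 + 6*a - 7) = a^2 + 6*a - 7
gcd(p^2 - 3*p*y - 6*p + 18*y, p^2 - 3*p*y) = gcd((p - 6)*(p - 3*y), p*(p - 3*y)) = -p + 3*y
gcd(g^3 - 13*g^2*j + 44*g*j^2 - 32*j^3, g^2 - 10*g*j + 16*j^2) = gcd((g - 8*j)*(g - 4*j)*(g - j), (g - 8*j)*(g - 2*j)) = g - 8*j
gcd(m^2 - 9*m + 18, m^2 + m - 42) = m - 6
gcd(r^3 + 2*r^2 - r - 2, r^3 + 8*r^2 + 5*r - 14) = r^2 + r - 2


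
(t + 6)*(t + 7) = t^2 + 13*t + 42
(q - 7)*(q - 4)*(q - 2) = q^3 - 13*q^2 + 50*q - 56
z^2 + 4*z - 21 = (z - 3)*(z + 7)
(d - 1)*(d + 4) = d^2 + 3*d - 4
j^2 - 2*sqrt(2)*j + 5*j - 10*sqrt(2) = (j + 5)*(j - 2*sqrt(2))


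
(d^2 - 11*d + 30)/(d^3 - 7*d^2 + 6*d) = (d - 5)/(d*(d - 1))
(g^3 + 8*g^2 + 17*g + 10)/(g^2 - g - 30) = (g^2 + 3*g + 2)/(g - 6)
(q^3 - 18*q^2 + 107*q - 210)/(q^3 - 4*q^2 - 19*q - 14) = (q^2 - 11*q + 30)/(q^2 + 3*q + 2)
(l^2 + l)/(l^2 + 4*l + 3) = l/(l + 3)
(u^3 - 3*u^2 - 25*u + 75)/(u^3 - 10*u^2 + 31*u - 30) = (u + 5)/(u - 2)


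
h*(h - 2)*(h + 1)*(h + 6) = h^4 + 5*h^3 - 8*h^2 - 12*h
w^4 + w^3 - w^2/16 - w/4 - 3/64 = (w - 1/2)*(w + 1/4)*(w + 1/2)*(w + 3/4)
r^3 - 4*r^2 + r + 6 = (r - 3)*(r - 2)*(r + 1)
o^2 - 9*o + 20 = (o - 5)*(o - 4)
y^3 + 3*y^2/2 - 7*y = y*(y - 2)*(y + 7/2)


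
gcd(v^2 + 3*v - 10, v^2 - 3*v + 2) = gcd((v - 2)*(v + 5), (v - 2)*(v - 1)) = v - 2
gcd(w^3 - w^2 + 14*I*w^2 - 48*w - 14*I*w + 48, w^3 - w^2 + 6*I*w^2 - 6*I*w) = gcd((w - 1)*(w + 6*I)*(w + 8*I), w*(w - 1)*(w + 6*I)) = w^2 + w*(-1 + 6*I) - 6*I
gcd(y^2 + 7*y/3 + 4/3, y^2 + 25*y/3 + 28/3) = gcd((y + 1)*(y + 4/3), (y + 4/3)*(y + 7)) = y + 4/3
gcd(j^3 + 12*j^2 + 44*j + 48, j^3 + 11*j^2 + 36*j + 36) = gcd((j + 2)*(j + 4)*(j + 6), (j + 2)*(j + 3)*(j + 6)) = j^2 + 8*j + 12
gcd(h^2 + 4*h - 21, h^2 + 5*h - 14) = h + 7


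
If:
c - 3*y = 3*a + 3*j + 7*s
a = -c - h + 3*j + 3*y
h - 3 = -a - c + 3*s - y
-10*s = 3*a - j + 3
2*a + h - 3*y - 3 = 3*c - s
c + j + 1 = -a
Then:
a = 12/31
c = -32/31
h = 50/31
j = -11/31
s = -14/31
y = 21/31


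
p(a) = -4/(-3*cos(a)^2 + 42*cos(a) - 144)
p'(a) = -4*(-6*sin(a)*cos(a) + 42*sin(a))/(-3*cos(a)^2 + 42*cos(a) - 144)^2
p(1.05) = 0.03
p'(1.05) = -0.01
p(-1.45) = 0.03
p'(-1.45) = 0.01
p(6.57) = 0.04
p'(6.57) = -0.00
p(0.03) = 0.04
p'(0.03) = -0.00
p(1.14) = 0.03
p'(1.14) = -0.01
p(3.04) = 0.02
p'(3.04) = -0.00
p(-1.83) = 0.03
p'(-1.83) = 0.01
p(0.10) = 0.04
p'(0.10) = -0.00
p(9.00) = 0.02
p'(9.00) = 0.00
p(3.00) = 0.02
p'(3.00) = 0.00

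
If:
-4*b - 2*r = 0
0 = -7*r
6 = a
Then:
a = 6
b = 0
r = 0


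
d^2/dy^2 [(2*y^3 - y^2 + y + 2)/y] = 4 + 4/y^3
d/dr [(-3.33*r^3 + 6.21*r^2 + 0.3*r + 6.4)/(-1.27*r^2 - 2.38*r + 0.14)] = (4.2291*r^4 + 15.8508*r^3 - 15.7974*r^2 + 17.9948*r + 15.274)/(1.6129*r^4 + 6.0452*r^3 + 5.3088*r^2 - 0.6664*r + 0.0196)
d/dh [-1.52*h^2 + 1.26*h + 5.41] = 1.26 - 3.04*h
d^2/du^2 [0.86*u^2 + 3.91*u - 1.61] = 1.72000000000000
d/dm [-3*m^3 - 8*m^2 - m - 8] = -9*m^2 - 16*m - 1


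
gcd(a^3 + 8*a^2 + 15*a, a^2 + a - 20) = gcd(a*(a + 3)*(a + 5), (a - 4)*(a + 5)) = a + 5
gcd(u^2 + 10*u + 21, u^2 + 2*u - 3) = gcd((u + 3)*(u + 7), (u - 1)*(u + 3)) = u + 3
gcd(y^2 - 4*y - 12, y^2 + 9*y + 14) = y + 2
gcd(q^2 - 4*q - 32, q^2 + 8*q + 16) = q + 4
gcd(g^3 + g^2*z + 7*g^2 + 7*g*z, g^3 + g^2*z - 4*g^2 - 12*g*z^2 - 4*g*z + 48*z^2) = 1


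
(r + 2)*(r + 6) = r^2 + 8*r + 12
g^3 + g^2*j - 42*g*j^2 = g*(g - 6*j)*(g + 7*j)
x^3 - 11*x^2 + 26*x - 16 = (x - 8)*(x - 2)*(x - 1)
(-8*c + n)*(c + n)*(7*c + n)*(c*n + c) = -56*c^4*n - 56*c^4 - 57*c^3*n^2 - 57*c^3*n + c*n^4 + c*n^3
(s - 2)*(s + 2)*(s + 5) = s^3 + 5*s^2 - 4*s - 20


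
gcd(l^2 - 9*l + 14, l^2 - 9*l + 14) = l^2 - 9*l + 14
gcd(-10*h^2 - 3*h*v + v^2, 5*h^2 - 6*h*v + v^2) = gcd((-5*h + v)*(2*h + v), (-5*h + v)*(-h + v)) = -5*h + v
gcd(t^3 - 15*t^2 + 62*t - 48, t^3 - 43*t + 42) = t^2 - 7*t + 6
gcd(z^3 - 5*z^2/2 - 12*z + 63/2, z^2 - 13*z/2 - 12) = 1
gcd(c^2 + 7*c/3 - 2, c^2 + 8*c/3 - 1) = c + 3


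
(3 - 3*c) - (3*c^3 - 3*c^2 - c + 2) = -3*c^3 + 3*c^2 - 2*c + 1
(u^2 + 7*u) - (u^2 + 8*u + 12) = -u - 12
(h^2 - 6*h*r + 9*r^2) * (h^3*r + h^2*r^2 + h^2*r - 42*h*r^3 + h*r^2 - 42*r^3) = h^5*r - 5*h^4*r^2 + h^4*r - 39*h^3*r^3 - 5*h^3*r^2 + 261*h^2*r^4 - 39*h^2*r^3 - 378*h*r^5 + 261*h*r^4 - 378*r^5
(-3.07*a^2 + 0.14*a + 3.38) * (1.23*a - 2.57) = -3.7761*a^3 + 8.0621*a^2 + 3.7976*a - 8.6866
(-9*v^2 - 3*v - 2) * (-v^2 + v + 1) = 9*v^4 - 6*v^3 - 10*v^2 - 5*v - 2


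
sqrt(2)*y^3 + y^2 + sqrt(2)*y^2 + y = y*(y + 1)*(sqrt(2)*y + 1)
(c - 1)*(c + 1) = c^2 - 1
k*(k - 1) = k^2 - k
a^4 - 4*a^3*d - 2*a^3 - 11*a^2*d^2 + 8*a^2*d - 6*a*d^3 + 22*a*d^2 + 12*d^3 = (a - 2)*(a - 6*d)*(a + d)^2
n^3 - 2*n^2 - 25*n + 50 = (n - 5)*(n - 2)*(n + 5)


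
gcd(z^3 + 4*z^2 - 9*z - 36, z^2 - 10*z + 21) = z - 3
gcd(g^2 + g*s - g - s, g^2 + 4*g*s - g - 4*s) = g - 1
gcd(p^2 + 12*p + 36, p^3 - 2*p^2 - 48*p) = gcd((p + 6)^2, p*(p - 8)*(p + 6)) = p + 6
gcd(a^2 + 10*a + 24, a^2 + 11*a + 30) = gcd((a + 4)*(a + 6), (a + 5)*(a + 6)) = a + 6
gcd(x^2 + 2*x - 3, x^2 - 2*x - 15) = x + 3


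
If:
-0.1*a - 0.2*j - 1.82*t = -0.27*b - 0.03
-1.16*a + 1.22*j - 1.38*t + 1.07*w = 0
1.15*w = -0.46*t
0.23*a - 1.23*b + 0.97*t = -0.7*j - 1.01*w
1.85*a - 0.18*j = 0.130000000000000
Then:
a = 0.08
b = 0.07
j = 0.09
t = 0.01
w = -0.01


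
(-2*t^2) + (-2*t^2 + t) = -4*t^2 + t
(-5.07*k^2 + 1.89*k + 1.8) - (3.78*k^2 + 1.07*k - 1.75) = -8.85*k^2 + 0.82*k + 3.55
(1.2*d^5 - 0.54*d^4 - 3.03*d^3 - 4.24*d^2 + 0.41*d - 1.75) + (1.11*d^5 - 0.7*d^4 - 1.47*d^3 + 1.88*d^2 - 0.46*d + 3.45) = 2.31*d^5 - 1.24*d^4 - 4.5*d^3 - 2.36*d^2 - 0.05*d + 1.7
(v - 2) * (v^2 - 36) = v^3 - 2*v^2 - 36*v + 72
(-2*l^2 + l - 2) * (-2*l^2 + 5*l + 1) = 4*l^4 - 12*l^3 + 7*l^2 - 9*l - 2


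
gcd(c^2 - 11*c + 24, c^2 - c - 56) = c - 8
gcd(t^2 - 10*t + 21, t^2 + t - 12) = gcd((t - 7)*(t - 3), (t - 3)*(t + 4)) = t - 3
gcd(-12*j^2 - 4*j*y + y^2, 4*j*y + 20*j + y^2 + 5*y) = 1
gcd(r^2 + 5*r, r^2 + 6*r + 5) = r + 5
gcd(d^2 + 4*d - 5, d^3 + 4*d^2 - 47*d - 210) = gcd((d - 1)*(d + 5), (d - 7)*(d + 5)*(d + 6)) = d + 5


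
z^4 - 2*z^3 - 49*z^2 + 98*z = z*(z - 7)*(z - 2)*(z + 7)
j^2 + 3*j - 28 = (j - 4)*(j + 7)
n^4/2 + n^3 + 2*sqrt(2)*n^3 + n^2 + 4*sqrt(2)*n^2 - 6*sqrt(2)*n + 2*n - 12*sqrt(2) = (n/2 + 1)*(n - sqrt(2))*(n + 2*sqrt(2))*(n + 3*sqrt(2))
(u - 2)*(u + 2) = u^2 - 4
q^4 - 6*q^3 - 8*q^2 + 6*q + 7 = (q - 7)*(q - 1)*(q + 1)^2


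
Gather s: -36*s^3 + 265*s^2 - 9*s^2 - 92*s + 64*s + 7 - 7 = -36*s^3 + 256*s^2 - 28*s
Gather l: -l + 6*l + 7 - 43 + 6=5*l - 30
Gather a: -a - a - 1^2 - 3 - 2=-2*a - 6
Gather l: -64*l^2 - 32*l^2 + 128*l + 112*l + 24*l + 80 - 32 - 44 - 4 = -96*l^2 + 264*l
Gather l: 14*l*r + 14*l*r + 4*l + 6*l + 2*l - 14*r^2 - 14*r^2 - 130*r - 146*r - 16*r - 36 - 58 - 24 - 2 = l*(28*r + 12) - 28*r^2 - 292*r - 120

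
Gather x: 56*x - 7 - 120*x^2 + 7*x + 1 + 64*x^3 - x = 64*x^3 - 120*x^2 + 62*x - 6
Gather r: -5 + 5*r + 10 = 5*r + 5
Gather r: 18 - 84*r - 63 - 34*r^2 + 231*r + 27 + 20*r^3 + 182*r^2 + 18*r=20*r^3 + 148*r^2 + 165*r - 18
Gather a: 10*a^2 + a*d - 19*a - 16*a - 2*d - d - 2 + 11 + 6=10*a^2 + a*(d - 35) - 3*d + 15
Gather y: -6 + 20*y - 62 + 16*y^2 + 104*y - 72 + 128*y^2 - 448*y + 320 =144*y^2 - 324*y + 180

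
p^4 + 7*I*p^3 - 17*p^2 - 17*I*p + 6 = (p + I)^2*(p + 2*I)*(p + 3*I)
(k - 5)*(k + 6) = k^2 + k - 30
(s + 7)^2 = s^2 + 14*s + 49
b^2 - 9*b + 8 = (b - 8)*(b - 1)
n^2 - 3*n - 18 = (n - 6)*(n + 3)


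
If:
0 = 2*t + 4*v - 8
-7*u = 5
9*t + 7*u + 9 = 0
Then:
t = -4/9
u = -5/7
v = 20/9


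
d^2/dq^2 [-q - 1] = 0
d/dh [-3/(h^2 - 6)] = 6*h/(h^2 - 6)^2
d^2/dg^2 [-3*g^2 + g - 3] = -6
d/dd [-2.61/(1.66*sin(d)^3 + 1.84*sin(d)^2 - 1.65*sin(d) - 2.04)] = (12.9978*sin(d)^2 + 9.6048*sin(d) - 4.3065)*cos(d)/(1.66*sin(d)^3 + 1.84*sin(d)^2 - 1.65*sin(d) - 2.04)^2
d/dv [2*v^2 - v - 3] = 4*v - 1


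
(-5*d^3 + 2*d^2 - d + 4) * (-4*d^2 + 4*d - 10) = 20*d^5 - 28*d^4 + 62*d^3 - 40*d^2 + 26*d - 40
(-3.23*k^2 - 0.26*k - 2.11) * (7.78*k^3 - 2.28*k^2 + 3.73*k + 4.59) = -25.1294*k^5 + 5.3416*k^4 - 27.8709*k^3 - 10.9847*k^2 - 9.0637*k - 9.6849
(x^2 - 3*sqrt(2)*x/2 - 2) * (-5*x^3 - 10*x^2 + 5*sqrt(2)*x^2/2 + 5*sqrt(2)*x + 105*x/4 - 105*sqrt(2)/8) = -5*x^5 - 10*x^4 + 10*sqrt(2)*x^4 + 20*sqrt(2)*x^3 + 115*x^3/4 - 115*sqrt(2)*x^2/2 + 5*x^2 - 10*sqrt(2)*x - 105*x/8 + 105*sqrt(2)/4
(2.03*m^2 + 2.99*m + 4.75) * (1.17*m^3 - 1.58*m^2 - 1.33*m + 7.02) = 2.3751*m^5 + 0.2909*m^4 - 1.8666*m^3 + 2.7689*m^2 + 14.6723*m + 33.345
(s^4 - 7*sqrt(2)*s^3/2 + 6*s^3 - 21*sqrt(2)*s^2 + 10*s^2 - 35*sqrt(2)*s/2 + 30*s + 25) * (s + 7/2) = s^5 - 7*sqrt(2)*s^4/2 + 19*s^4/2 - 133*sqrt(2)*s^3/4 + 31*s^3 - 91*sqrt(2)*s^2 + 65*s^2 - 245*sqrt(2)*s/4 + 130*s + 175/2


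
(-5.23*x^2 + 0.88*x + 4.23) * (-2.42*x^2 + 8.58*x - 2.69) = 12.6566*x^4 - 47.003*x^3 + 11.3825*x^2 + 33.9262*x - 11.3787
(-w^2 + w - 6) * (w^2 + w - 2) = -w^4 - 3*w^2 - 8*w + 12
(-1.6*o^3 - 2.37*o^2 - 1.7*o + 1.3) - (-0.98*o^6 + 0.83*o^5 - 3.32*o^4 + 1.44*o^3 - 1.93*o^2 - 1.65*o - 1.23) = 0.98*o^6 - 0.83*o^5 + 3.32*o^4 - 3.04*o^3 - 0.44*o^2 - 0.05*o + 2.53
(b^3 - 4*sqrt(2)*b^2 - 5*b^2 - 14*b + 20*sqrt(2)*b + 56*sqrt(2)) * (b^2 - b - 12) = b^5 - 6*b^4 - 4*sqrt(2)*b^4 - 21*b^3 + 24*sqrt(2)*b^3 + 74*b^2 + 84*sqrt(2)*b^2 - 296*sqrt(2)*b + 168*b - 672*sqrt(2)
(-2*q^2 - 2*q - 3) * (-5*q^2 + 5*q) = 10*q^4 + 5*q^2 - 15*q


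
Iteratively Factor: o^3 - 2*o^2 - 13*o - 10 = (o - 5)*(o^2 + 3*o + 2) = (o - 5)*(o + 2)*(o + 1)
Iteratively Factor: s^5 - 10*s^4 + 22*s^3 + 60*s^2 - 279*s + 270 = (s + 3)*(s^4 - 13*s^3 + 61*s^2 - 123*s + 90) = (s - 3)*(s + 3)*(s^3 - 10*s^2 + 31*s - 30) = (s - 3)*(s - 2)*(s + 3)*(s^2 - 8*s + 15) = (s - 3)^2*(s - 2)*(s + 3)*(s - 5)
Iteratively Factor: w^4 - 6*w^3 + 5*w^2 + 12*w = (w + 1)*(w^3 - 7*w^2 + 12*w) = (w - 3)*(w + 1)*(w^2 - 4*w) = w*(w - 3)*(w + 1)*(w - 4)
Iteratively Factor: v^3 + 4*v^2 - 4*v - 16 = (v - 2)*(v^2 + 6*v + 8) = (v - 2)*(v + 2)*(v + 4)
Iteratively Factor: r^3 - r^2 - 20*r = (r + 4)*(r^2 - 5*r) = r*(r + 4)*(r - 5)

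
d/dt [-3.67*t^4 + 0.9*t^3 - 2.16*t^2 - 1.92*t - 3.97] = -14.68*t^3 + 2.7*t^2 - 4.32*t - 1.92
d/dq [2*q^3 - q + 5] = 6*q^2 - 1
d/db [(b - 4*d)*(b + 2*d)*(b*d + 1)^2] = (b*d + 1)*(2*d*(b - 4*d)*(b + 2*d) + (b - 4*d)*(b*d + 1) + (b + 2*d)*(b*d + 1))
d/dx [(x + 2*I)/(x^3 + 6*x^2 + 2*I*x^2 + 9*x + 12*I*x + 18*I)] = -2/(x^3 + 9*x^2 + 27*x + 27)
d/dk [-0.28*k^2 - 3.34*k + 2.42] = -0.56*k - 3.34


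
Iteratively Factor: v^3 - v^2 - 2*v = (v - 2)*(v^2 + v) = v*(v - 2)*(v + 1)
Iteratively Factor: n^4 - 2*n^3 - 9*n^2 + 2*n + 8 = (n + 1)*(n^3 - 3*n^2 - 6*n + 8) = (n - 4)*(n + 1)*(n^2 + n - 2) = (n - 4)*(n - 1)*(n + 1)*(n + 2)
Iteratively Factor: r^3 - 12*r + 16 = (r - 2)*(r^2 + 2*r - 8) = (r - 2)*(r + 4)*(r - 2)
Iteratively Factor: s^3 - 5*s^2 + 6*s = (s - 3)*(s^2 - 2*s) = (s - 3)*(s - 2)*(s)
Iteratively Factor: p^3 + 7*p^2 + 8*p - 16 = (p + 4)*(p^2 + 3*p - 4) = (p - 1)*(p + 4)*(p + 4)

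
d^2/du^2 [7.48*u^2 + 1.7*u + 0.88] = 14.9600000000000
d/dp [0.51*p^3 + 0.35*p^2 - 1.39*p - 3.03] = 1.53*p^2 + 0.7*p - 1.39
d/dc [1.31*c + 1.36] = 1.31000000000000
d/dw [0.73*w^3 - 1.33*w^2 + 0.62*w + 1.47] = 2.19*w^2 - 2.66*w + 0.62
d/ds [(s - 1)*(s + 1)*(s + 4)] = 3*s^2 + 8*s - 1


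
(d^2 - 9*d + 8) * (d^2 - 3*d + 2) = d^4 - 12*d^3 + 37*d^2 - 42*d + 16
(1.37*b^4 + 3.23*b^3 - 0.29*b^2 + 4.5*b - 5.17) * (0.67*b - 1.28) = 0.9179*b^5 + 0.4105*b^4 - 4.3287*b^3 + 3.3862*b^2 - 9.2239*b + 6.6176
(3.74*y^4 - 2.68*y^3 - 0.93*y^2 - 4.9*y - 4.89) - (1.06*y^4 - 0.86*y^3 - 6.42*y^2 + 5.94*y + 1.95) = 2.68*y^4 - 1.82*y^3 + 5.49*y^2 - 10.84*y - 6.84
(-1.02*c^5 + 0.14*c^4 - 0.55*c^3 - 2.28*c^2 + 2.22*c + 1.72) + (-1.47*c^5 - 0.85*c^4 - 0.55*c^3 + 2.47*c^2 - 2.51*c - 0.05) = -2.49*c^5 - 0.71*c^4 - 1.1*c^3 + 0.19*c^2 - 0.29*c + 1.67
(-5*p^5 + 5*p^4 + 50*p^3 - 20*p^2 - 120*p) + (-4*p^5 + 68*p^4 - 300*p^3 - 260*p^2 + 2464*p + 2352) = -9*p^5 + 73*p^4 - 250*p^3 - 280*p^2 + 2344*p + 2352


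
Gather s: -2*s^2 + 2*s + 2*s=-2*s^2 + 4*s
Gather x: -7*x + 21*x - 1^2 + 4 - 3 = 14*x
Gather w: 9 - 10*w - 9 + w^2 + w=w^2 - 9*w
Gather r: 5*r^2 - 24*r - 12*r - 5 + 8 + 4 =5*r^2 - 36*r + 7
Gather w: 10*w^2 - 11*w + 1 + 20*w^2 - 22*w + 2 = 30*w^2 - 33*w + 3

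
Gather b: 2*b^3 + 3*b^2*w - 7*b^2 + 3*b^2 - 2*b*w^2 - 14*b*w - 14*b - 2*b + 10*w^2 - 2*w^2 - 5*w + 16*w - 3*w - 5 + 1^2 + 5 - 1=2*b^3 + b^2*(3*w - 4) + b*(-2*w^2 - 14*w - 16) + 8*w^2 + 8*w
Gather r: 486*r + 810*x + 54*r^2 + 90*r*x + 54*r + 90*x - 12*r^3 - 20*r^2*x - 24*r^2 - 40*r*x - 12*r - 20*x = -12*r^3 + r^2*(30 - 20*x) + r*(50*x + 528) + 880*x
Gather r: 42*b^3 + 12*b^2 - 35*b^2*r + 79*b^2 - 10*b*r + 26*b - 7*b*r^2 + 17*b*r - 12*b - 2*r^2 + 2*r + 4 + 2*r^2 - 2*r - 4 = 42*b^3 + 91*b^2 - 7*b*r^2 + 14*b + r*(-35*b^2 + 7*b)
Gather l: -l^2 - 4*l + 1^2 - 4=-l^2 - 4*l - 3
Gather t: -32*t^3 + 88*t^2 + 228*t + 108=-32*t^3 + 88*t^2 + 228*t + 108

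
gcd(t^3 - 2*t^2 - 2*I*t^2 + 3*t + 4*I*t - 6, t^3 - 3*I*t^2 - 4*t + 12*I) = t^2 + t*(-2 - 3*I) + 6*I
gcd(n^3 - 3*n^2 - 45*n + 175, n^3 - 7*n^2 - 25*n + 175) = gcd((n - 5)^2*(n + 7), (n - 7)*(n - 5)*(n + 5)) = n - 5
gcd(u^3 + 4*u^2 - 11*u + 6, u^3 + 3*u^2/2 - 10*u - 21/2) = 1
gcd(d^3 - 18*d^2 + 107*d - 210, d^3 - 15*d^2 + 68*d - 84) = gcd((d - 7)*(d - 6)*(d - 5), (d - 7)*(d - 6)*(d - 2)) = d^2 - 13*d + 42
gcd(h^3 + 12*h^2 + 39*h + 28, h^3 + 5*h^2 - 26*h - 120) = h + 4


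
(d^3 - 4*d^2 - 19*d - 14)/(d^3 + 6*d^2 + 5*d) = (d^2 - 5*d - 14)/(d*(d + 5))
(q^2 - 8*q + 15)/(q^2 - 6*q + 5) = (q - 3)/(q - 1)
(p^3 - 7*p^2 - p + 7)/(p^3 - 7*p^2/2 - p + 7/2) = 2*(p - 7)/(2*p - 7)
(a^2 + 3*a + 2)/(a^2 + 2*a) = (a + 1)/a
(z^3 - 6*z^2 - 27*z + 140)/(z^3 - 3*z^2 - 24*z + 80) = (z - 7)/(z - 4)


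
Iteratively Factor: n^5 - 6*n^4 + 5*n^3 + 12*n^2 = (n - 3)*(n^4 - 3*n^3 - 4*n^2) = (n - 4)*(n - 3)*(n^3 + n^2) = n*(n - 4)*(n - 3)*(n^2 + n) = n*(n - 4)*(n - 3)*(n + 1)*(n)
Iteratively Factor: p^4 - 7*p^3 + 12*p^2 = (p - 4)*(p^3 - 3*p^2) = p*(p - 4)*(p^2 - 3*p) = p*(p - 4)*(p - 3)*(p)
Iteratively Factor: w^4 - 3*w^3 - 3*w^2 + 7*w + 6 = (w - 2)*(w^3 - w^2 - 5*w - 3) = (w - 3)*(w - 2)*(w^2 + 2*w + 1) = (w - 3)*(w - 2)*(w + 1)*(w + 1)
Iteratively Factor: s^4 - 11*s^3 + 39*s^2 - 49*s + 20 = (s - 1)*(s^3 - 10*s^2 + 29*s - 20) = (s - 5)*(s - 1)*(s^2 - 5*s + 4) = (s - 5)*(s - 4)*(s - 1)*(s - 1)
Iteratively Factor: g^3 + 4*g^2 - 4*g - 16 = (g + 4)*(g^2 - 4) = (g + 2)*(g + 4)*(g - 2)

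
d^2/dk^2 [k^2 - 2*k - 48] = 2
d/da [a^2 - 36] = 2*a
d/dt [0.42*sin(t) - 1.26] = 0.42*cos(t)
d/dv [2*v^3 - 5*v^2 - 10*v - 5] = 6*v^2 - 10*v - 10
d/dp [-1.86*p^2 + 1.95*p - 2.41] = 1.95 - 3.72*p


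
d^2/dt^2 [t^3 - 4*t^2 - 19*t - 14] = 6*t - 8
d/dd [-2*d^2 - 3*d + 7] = -4*d - 3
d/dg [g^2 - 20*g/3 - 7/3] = 2*g - 20/3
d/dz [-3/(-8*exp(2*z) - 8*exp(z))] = 3*(-2*exp(z) - 1)*exp(-z)/(8*(exp(z) + 1)^2)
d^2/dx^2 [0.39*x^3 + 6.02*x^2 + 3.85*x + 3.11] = 2.34*x + 12.04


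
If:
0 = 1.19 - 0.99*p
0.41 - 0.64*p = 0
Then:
No Solution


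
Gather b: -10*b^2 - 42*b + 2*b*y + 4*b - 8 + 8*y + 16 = -10*b^2 + b*(2*y - 38) + 8*y + 8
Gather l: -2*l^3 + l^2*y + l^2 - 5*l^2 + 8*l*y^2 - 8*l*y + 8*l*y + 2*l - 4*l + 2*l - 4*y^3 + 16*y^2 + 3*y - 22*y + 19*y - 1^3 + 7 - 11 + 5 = -2*l^3 + l^2*(y - 4) + 8*l*y^2 - 4*y^3 + 16*y^2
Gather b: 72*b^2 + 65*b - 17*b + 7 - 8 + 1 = 72*b^2 + 48*b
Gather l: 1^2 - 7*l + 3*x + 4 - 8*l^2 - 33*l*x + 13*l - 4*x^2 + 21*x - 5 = -8*l^2 + l*(6 - 33*x) - 4*x^2 + 24*x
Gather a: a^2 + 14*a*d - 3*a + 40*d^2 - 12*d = a^2 + a*(14*d - 3) + 40*d^2 - 12*d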